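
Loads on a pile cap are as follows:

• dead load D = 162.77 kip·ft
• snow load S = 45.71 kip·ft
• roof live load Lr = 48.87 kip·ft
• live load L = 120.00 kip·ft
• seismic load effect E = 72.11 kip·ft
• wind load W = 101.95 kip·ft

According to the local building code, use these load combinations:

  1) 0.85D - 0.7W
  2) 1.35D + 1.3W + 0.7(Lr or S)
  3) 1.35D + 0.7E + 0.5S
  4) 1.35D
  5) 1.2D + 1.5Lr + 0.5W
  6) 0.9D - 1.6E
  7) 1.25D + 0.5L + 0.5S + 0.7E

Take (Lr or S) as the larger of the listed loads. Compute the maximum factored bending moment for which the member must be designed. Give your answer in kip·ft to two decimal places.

386.48 kip·ft

(Lr or S) → Lr = 48.87 kip·ft.
1) 0.85(162.77) - 0.7(101.95) = 66.99
2) 1.35(162.77) + 1.3(101.95) + 0.7(48.87) = 386.48
3) 1.35(162.77) + 0.7(72.11) + 0.5(45.71) = 293.07
4) 1.35(162.77) = 219.74
5) 1.2(162.77) + 1.5(48.87) + 0.5(101.95) = 319.60
6) 0.9(162.77) - 1.6(72.11) = 31.12
7) 1.25(162.77) + 0.5(120.00) + 0.5(45.71) + 0.7(72.11) = 336.79
The controlling combination is 2, giving 386.48 kip·ft.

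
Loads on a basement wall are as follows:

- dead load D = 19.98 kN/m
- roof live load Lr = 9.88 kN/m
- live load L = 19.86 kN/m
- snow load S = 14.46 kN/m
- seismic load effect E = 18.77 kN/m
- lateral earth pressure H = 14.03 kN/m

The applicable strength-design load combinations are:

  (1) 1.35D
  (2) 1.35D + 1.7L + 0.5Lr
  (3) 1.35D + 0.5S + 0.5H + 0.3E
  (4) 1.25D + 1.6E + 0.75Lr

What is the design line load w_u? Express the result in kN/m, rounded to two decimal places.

65.68 kN/m

(1) 1.35(19.98) = 26.97
(2) 1.35(19.98) + 1.7(19.86) + 0.5(9.88) = 65.68
(3) 1.35(19.98) + 0.5(14.46) + 0.5(14.03) + 0.3(18.77) = 26.97 + 7.23 + 7.02 + 5.63 = 46.85
(4) 1.25(19.98) + 1.6(18.77) + 0.75(9.88) = 24.98 + 30.03 + 7.41 = 62.42
Maximum is from combination 2.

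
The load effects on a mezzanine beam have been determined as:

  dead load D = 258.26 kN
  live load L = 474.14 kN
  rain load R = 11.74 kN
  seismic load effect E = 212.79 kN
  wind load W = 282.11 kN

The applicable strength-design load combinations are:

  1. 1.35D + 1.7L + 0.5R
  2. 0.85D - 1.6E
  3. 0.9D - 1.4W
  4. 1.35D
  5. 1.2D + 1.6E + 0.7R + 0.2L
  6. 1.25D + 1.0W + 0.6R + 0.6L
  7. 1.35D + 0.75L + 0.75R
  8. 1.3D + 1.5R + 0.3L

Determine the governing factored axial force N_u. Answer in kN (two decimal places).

1. 1.35(258.26) + 1.7(474.14) + 0.5(11.74) = 348.65 + 806.04 + 5.87 = 1160.56
2. 0.85(258.26) - 1.6(212.79) = 219.52 - 340.46 = -120.94
3. 0.9(258.26) - 1.4(282.11) = 232.43 - 394.95 = -162.52
4. 1.35(258.26) = 348.65
5. 1.2(258.26) + 1.6(212.79) + 0.7(11.74) + 0.2(474.14) = 309.91 + 340.46 + 8.22 + 94.83 = 753.42
6. 1.25(258.26) + 1.0(282.11) + 0.6(11.74) + 0.6(474.14) = 322.83 + 282.11 + 7.04 + 284.48 = 896.46
7. 1.35(258.26) + 0.75(474.14) + 0.75(11.74) = 713.06
8. 1.3(258.26) + 1.5(11.74) + 0.3(474.14) = 335.74 + 17.61 + 142.24 = 495.59
Maximum is from combination 1.

1160.56 kN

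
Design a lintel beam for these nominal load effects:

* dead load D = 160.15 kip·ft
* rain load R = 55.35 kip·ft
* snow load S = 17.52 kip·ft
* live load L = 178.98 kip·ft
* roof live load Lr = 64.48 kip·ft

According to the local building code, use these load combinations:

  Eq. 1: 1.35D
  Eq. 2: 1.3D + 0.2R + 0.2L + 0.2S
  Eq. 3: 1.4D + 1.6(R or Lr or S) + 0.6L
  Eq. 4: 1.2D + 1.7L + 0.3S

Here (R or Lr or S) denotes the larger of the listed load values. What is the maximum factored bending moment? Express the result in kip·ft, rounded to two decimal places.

(R or Lr or S) → Lr = 64.48 kip·ft.
Eq. 1: 1.35(160.15) = 216.20
Eq. 2: 1.3(160.15) + 0.2(55.35) + 0.2(178.98) + 0.2(17.52) = 208.20 + 11.07 + 35.80 + 3.50 = 258.57
Eq. 3: 1.4(160.15) + 1.6(64.48) + 0.6(178.98) = 224.21 + 103.17 + 107.39 = 434.77
Eq. 4: 1.2(160.15) + 1.7(178.98) + 0.3(17.52) = 501.70
Maximum is from combination 4.

501.70 kip·ft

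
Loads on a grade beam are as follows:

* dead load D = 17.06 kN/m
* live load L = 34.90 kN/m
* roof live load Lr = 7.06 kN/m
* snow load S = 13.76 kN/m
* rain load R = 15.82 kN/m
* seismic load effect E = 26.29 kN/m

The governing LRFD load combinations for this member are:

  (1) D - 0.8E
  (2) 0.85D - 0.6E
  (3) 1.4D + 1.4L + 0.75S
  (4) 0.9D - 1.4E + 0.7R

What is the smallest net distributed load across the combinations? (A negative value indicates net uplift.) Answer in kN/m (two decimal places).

-10.38 kN/m

(1) 1.0(17.06) - 0.8(26.29) = -3.97
(2) 0.85(17.06) - 0.6(26.29) = -1.27
(3) 1.4(17.06) + 1.4(34.90) + 0.75(13.76) = 83.06
(4) 0.9(17.06) - 1.4(26.29) + 0.7(15.82) = -10.38
Combination 4 gives the minimum: -10.38 kN/m.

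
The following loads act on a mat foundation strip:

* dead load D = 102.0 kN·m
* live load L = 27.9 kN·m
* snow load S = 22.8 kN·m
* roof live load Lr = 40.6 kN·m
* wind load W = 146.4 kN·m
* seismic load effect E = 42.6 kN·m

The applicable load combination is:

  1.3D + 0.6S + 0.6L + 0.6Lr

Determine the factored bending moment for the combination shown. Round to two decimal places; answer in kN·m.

1.3(102.0) + 0.6(22.8) + 0.6(27.9) + 0.6(40.6) = 132.60 + 13.68 + 16.74 + 24.36 = 187.38
M_u = 187.38 kN·m.

187.38 kN·m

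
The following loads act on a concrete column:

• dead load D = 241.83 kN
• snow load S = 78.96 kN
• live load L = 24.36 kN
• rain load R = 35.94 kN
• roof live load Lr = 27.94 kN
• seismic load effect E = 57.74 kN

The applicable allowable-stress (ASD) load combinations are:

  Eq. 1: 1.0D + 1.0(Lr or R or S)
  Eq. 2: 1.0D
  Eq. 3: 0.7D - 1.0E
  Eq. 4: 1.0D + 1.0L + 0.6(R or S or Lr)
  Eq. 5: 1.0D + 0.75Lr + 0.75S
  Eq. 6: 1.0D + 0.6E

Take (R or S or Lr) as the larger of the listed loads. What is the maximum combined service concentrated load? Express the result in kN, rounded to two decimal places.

(Lr or R or S) → S = 78.96 kN; (R or S or Lr) → S = 78.96 kN.
Eq. 1: 1.0(241.83) + 1.0(78.96) = 241.83 + 78.96 = 320.79
Eq. 2: 1.0(241.83) = 241.83
Eq. 3: 0.7(241.83) - 1.0(57.74) = 169.28 - 57.74 = 111.54
Eq. 4: 1.0(241.83) + 1.0(24.36) + 0.6(78.96) = 241.83 + 24.36 + 47.38 = 313.57
Eq. 5: 1.0(241.83) + 0.75(27.94) + 0.75(78.96) = 241.83 + 20.96 + 59.22 = 322.01
Eq. 6: 1.0(241.83) + 0.6(57.74) = 241.83 + 34.64 = 276.47
Maximum is from combination 5.

322.01 kN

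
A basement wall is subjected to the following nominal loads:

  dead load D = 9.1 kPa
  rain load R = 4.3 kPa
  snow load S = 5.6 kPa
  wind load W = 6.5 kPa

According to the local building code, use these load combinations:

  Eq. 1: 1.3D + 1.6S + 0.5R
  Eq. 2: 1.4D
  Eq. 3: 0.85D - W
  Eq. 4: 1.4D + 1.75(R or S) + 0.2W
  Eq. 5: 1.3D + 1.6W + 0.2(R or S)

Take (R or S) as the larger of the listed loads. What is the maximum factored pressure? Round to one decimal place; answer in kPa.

(R or S) → S = 5.6 kPa.
Eq. 1: 1.3(9.1) + 1.6(5.6) + 0.5(4.3) = 22.9
Eq. 2: 1.4(9.1) = 12.7
Eq. 3: 0.85(9.1) - 1.0(6.5) = 7.7 - 6.5 = 1.2
Eq. 4: 1.4(9.1) + 1.75(5.6) + 0.2(6.5) = 12.7 + 9.8 + 1.3 = 23.8
Eq. 5: 1.3(9.1) + 1.6(6.5) + 0.2(5.6) = 23.4
Maximum is from combination 4.

23.8 kPa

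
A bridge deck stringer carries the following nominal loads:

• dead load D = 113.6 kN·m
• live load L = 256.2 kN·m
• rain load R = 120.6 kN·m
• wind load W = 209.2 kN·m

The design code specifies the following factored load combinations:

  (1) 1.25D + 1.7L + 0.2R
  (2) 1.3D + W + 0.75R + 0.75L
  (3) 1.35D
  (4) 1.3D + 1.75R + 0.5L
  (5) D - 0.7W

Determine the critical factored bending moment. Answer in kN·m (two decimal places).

639.48 kN·m

(1) 1.25(113.6) + 1.7(256.2) + 0.2(120.6) = 142.00 + 435.54 + 24.12 = 601.66
(2) 1.3(113.6) + 1.0(209.2) + 0.75(120.6) + 0.75(256.2) = 147.68 + 209.20 + 90.45 + 192.15 = 639.48
(3) 1.35(113.6) = 153.36
(4) 1.3(113.6) + 1.75(120.6) + 0.5(256.2) = 147.68 + 211.05 + 128.10 = 486.83
(5) 1.0(113.6) - 0.7(209.2) = 113.60 - 146.44 = -32.84
Maximum is from combination 2.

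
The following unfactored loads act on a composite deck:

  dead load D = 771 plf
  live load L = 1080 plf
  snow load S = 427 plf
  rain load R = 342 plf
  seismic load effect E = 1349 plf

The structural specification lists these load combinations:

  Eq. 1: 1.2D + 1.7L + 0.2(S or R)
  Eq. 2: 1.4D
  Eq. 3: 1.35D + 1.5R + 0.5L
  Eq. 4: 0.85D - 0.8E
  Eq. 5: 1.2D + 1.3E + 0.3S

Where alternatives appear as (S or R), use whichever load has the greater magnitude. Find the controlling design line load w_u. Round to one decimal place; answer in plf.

(S or R) → S = 427 plf.
Eq. 1: 1.2(771) + 1.7(1080) + 0.2(427) = 2846.6
Eq. 2: 1.4(771) = 1079.4
Eq. 3: 1.35(771) + 1.5(342) + 0.5(1080) = 2093.9
Eq. 4: 0.85(771) - 0.8(1349) = -423.9
Eq. 5: 1.2(771) + 1.3(1349) + 0.3(427) = 2807.0
Combination 1 governs: w_u = 2846.6 plf.

2846.6 plf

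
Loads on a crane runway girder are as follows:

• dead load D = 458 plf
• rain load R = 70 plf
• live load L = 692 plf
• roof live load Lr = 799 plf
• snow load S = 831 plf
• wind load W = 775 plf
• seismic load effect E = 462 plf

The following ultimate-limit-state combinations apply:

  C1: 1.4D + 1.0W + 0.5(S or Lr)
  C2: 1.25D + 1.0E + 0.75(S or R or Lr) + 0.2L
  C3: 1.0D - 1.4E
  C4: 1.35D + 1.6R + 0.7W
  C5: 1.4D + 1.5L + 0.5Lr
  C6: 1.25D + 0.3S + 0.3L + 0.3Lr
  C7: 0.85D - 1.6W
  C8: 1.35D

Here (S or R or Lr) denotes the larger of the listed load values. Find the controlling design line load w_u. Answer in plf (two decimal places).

(S or Lr) → S = 831 plf; (S or R or Lr) → S = 831 plf.
C1: 1.4(458) + 1.0(775) + 0.5(831) = 641.20 + 775.00 + 415.50 = 1831.70
C2: 1.25(458) + 1.0(462) + 0.75(831) + 0.2(692) = 572.50 + 462.00 + 623.25 + 138.40 = 1796.15
C3: 1.0(458) - 1.4(462) = 458.00 - 646.80 = -188.80
C4: 1.35(458) + 1.6(70) + 0.7(775) = 618.30 + 112.00 + 542.50 = 1272.80
C5: 1.4(458) + 1.5(692) + 0.5(799) = 641.20 + 1038.00 + 399.50 = 2078.70
C6: 1.25(458) + 0.3(831) + 0.3(692) + 0.3(799) = 572.50 + 249.30 + 207.60 + 239.70 = 1269.10
C7: 0.85(458) - 1.6(775) = 389.30 - 1240.00 = -850.70
C8: 1.35(458) = 618.30
Maximum is from combination 5.

2078.70 plf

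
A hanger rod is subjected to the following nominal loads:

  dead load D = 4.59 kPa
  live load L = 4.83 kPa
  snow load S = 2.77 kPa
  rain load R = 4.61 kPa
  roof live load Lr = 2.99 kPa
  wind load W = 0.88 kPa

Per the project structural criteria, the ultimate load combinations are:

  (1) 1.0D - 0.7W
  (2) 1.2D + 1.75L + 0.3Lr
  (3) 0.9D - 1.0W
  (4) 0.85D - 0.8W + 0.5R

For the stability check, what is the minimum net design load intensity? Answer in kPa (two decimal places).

(1) 1.0(4.59) - 0.7(0.88) = 4.59 - 0.62 = 3.97
(2) 1.2(4.59) + 1.75(4.83) + 0.3(2.99) = 5.51 + 8.45 + 0.90 = 14.86
(3) 0.9(4.59) - 1.0(0.88) = 4.13 - 0.88 = 3.25
(4) 0.85(4.59) - 0.8(0.88) + 0.5(4.61) = 5.50
Combination 3 gives the minimum: 3.25 kPa.

3.25 kPa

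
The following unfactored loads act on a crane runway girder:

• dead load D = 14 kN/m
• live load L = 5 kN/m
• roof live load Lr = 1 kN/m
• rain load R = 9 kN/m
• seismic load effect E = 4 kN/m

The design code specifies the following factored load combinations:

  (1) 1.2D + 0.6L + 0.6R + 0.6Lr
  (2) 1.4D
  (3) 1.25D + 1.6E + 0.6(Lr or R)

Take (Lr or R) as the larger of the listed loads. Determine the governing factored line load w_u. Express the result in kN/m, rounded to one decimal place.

(Lr or R) → R = 9 kN/m.
(1) 1.2(14) + 0.6(5) + 0.6(9) + 0.6(1) = 16.8 + 3.0 + 5.4 + 0.6 = 25.8
(2) 1.4(14) = 19.6
(3) 1.25(14) + 1.6(4) + 0.6(9) = 17.5 + 6.4 + 5.4 = 29.3
The controlling combination is 3, giving 29.3 kN/m.

29.3 kN/m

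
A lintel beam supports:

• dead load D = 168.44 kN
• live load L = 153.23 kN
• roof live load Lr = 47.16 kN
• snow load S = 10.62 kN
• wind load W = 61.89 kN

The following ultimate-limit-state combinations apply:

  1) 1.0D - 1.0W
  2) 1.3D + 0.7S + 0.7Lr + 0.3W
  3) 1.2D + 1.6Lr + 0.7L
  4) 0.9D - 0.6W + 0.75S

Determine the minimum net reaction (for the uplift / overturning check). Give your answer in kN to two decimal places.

1) 1.0(168.44) - 1.0(61.89) = 106.55
2) 1.3(168.44) + 0.7(10.62) + 0.7(47.16) + 0.3(61.89) = 277.99
3) 1.2(168.44) + 1.6(47.16) + 0.7(153.23) = 384.85
4) 0.9(168.44) - 0.6(61.89) + 0.75(10.62) = 122.43
Combination 1 gives the minimum: 106.55 kN.

106.55 kN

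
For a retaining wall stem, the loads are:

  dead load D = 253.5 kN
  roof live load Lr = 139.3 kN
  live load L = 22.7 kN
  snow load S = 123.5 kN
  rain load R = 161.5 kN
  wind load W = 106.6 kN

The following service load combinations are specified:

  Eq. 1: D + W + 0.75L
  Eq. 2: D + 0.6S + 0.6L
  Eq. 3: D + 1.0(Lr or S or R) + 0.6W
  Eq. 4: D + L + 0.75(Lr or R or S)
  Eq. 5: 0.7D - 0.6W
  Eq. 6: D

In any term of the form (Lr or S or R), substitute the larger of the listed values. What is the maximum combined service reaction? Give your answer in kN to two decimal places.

(Lr or S or R) → R = 161.5 kN; (Lr or R or S) → R = 161.5 kN.
Eq. 1: 1.0(253.5) + 1.0(106.6) + 0.75(22.7) = 253.50 + 106.60 + 17.03 = 377.13
Eq. 2: 1.0(253.5) + 0.6(123.5) + 0.6(22.7) = 253.50 + 74.10 + 13.62 = 341.22
Eq. 3: 1.0(253.5) + 1.0(161.5) + 0.6(106.6) = 253.50 + 161.50 + 63.96 = 478.96
Eq. 4: 1.0(253.5) + 1.0(22.7) + 0.75(161.5) = 253.50 + 22.70 + 121.13 = 397.33
Eq. 5: 0.7(253.5) - 0.6(106.6) = 177.45 - 63.96 = 113.49
Eq. 6: 1.0(253.5) = 253.50
The controlling combination is 3, giving 478.96 kN.

478.96 kN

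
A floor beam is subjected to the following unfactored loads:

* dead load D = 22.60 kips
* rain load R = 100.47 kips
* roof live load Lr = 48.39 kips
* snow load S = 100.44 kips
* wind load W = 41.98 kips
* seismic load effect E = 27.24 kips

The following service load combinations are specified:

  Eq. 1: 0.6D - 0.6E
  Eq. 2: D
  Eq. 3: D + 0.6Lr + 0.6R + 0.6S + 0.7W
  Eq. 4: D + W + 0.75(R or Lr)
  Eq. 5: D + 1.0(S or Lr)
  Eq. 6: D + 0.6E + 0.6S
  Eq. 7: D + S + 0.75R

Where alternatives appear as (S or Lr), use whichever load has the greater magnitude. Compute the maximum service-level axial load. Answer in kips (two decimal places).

201.57 kips

(R or Lr) → R = 100.47 kips; (S or Lr) → S = 100.44 kips.
Eq. 1: 0.6(22.60) - 0.6(27.24) = -2.78
Eq. 2: 1.0(22.60) = 22.60
Eq. 3: 1.0(22.60) + 0.6(48.39) + 0.6(100.47) + 0.6(100.44) + 0.7(41.98) = 201.57
Eq. 4: 1.0(22.60) + 1.0(41.98) + 0.75(100.47) = 139.93
Eq. 5: 1.0(22.60) + 1.0(100.44) = 123.04
Eq. 6: 1.0(22.60) + 0.6(27.24) + 0.6(100.44) = 99.21
Eq. 7: 1.0(22.60) + 1.0(100.44) + 0.75(100.47) = 198.39
Maximum is from combination 3.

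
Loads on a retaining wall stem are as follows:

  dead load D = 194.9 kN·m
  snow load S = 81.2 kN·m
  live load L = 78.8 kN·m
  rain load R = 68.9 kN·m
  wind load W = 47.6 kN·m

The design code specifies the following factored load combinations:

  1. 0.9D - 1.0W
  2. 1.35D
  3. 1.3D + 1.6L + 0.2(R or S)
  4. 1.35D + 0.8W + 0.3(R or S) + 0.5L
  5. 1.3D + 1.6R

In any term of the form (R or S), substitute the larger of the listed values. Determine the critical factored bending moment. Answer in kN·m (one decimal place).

(R or S) → S = 81.2 kN·m.
1. 0.9(194.9) - 1.0(47.6) = 175.4 - 47.6 = 127.8
2. 1.35(194.9) = 263.1
3. 1.3(194.9) + 1.6(78.8) + 0.2(81.2) = 253.4 + 126.1 + 16.2 = 395.7
4. 1.35(194.9) + 0.8(47.6) + 0.3(81.2) + 0.5(78.8) = 263.1 + 38.1 + 24.4 + 39.4 = 365.0
5. 1.3(194.9) + 1.6(68.9) = 253.4 + 110.2 = 363.6
Maximum is from combination 3.

395.7 kN·m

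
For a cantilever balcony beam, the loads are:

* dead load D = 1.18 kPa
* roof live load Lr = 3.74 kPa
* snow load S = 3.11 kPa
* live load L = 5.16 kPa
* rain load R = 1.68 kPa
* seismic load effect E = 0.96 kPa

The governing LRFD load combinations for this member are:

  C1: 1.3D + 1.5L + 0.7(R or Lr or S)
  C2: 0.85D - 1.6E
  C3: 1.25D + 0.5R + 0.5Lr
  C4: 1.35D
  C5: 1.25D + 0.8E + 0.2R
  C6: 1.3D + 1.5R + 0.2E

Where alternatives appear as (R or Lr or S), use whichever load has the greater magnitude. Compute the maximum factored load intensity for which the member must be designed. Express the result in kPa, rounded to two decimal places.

11.89 kPa

(R or Lr or S) → Lr = 3.74 kPa.
C1: 1.3(1.18) + 1.5(5.16) + 0.7(3.74) = 1.53 + 7.74 + 2.62 = 11.89
C2: 0.85(1.18) - 1.6(0.96) = -0.53
C3: 1.25(1.18) + 0.5(1.68) + 0.5(3.74) = 1.48 + 0.84 + 1.87 = 4.19
C4: 1.35(1.18) = 1.59
C5: 1.25(1.18) + 0.8(0.96) + 0.2(1.68) = 2.58
C6: 1.3(1.18) + 1.5(1.68) + 0.2(0.96) = 4.25
Combination 1 governs: q_u = 11.89 kPa.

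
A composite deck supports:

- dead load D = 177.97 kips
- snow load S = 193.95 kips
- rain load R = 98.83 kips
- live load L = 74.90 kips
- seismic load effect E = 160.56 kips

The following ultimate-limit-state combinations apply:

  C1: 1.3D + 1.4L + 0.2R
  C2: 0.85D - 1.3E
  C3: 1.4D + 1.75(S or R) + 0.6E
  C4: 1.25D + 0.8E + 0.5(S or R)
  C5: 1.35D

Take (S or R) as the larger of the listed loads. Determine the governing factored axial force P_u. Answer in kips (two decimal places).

684.91 kips

(S or R) → S = 193.95 kips.
C1: 1.3(177.97) + 1.4(74.90) + 0.2(98.83) = 231.36 + 104.86 + 19.77 = 355.99
C2: 0.85(177.97) - 1.3(160.56) = -57.45
C3: 1.4(177.97) + 1.75(193.95) + 0.6(160.56) = 249.16 + 339.41 + 96.34 = 684.91
C4: 1.25(177.97) + 0.8(160.56) + 0.5(193.95) = 222.46 + 128.45 + 96.98 = 447.89
C5: 1.35(177.97) = 240.26
Combination 3 governs: P_u = 684.91 kips.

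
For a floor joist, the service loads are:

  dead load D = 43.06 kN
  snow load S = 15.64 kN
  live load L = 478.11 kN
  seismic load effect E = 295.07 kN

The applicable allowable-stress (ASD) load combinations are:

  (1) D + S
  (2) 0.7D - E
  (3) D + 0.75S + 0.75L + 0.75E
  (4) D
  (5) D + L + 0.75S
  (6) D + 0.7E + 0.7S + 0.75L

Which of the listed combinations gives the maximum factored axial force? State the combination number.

(1) 1.0(43.06) + 1.0(15.64) = 58.70
(2) 0.7(43.06) - 1.0(295.07) = -264.93
(3) 1.0(43.06) + 0.75(15.64) + 0.75(478.11) + 0.75(295.07) = 634.68
(4) 1.0(43.06) = 43.06
(5) 1.0(43.06) + 1.0(478.11) + 0.75(15.64) = 532.90
(6) 1.0(43.06) + 0.7(295.07) + 0.7(15.64) + 0.75(478.11) = 619.14
The largest value is 634.68 kN from combination 3.

Combination 3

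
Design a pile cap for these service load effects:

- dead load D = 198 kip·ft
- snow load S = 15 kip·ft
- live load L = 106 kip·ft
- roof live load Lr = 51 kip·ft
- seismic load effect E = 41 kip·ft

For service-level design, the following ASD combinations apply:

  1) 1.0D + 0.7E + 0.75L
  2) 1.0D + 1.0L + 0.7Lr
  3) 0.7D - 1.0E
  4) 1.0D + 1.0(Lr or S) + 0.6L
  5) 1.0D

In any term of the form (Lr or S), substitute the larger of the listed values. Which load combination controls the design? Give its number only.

Combination 2

(Lr or S) → Lr = 51 kip·ft.
1) 1.0(198) + 0.7(41) + 0.75(106) = 198.0 + 28.7 + 79.5 = 306.2
2) 1.0(198) + 1.0(106) + 0.7(51) = 198.0 + 106.0 + 35.7 = 339.7
3) 0.7(198) - 1.0(41) = 138.6 - 41.0 = 97.6
4) 1.0(198) + 1.0(51) + 0.6(106) = 198.0 + 51.0 + 63.6 = 312.6
5) 1.0(198) = 198.0
The largest value is 339.7 kip·ft from combination 2.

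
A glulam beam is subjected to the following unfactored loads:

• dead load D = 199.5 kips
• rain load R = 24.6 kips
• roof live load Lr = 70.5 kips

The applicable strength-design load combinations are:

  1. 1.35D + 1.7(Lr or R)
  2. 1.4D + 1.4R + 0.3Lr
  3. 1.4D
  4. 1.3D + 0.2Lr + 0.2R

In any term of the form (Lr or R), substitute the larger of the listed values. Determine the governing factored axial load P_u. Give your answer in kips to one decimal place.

389.2 kips

(Lr or R) → Lr = 70.5 kips.
1. 1.35(199.5) + 1.7(70.5) = 269.3 + 119.9 = 389.2
2. 1.4(199.5) + 1.4(24.6) + 0.3(70.5) = 279.3 + 34.4 + 21.2 = 334.9
3. 1.4(199.5) = 279.3
4. 1.3(199.5) + 0.2(70.5) + 0.2(24.6) = 259.4 + 14.1 + 4.9 = 278.4
Maximum is from combination 1.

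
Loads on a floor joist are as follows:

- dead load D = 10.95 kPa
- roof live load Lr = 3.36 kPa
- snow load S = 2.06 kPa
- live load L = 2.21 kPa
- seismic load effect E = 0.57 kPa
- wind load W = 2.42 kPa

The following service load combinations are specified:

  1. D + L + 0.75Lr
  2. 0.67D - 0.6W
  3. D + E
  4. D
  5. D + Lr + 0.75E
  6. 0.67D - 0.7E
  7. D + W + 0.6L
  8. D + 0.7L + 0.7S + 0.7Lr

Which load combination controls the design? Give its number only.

Combination 8

1. 1.0(10.95) + 1.0(2.21) + 0.75(3.36) = 15.68
2. 0.67(10.95) - 0.6(2.42) = 5.88
3. 1.0(10.95) + 1.0(0.57) = 11.52
4. 1.0(10.95) = 10.95
5. 1.0(10.95) + 1.0(3.36) + 0.75(0.57) = 14.74
6. 0.67(10.95) - 0.7(0.57) = 6.94
7. 1.0(10.95) + 1.0(2.42) + 0.6(2.21) = 14.70
8. 1.0(10.95) + 0.7(2.21) + 0.7(2.06) + 0.7(3.36) = 16.29
The largest value is 16.29 kPa from combination 8.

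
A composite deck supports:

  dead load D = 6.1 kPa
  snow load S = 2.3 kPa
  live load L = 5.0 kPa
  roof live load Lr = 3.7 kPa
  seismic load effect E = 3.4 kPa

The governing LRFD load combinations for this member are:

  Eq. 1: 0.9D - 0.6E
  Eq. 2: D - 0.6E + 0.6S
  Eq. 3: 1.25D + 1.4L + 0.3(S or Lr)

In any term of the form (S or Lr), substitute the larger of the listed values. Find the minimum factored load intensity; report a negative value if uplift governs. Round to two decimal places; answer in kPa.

3.45 kPa

(S or Lr) → Lr = 3.7 kPa.
Eq. 1: 0.9(6.1) - 0.6(3.4) = 5.49 - 2.04 = 3.45
Eq. 2: 1.0(6.1) - 0.6(3.4) + 0.6(2.3) = 6.10 - 2.04 + 1.38 = 5.44
Eq. 3: 1.25(6.1) + 1.4(5.0) + 0.3(3.7) = 7.63 + 7.00 + 1.11 = 15.74
Combination 1 gives the minimum: 3.45 kPa.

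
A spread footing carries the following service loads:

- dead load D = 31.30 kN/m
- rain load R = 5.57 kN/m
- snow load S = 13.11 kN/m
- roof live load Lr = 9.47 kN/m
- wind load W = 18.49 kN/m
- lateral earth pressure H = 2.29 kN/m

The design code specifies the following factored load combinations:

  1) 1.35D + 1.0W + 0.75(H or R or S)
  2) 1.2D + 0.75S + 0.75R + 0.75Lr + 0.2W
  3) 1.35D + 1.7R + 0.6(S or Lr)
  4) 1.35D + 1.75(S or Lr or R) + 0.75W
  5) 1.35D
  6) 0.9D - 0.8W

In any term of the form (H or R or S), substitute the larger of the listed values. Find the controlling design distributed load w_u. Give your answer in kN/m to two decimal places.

(H or R or S) → S = 13.11 kN/m; (S or Lr) → S = 13.11 kN/m; (S or Lr or R) → S = 13.11 kN/m.
1) 1.35(31.30) + 1.0(18.49) + 0.75(13.11) = 42.26 + 18.49 + 9.83 = 70.58
2) 1.2(31.30) + 0.75(13.11) + 0.75(5.57) + 0.75(9.47) + 0.2(18.49) = 37.56 + 9.83 + 4.18 + 7.10 + 3.70 = 62.37
3) 1.35(31.30) + 1.7(5.57) + 0.6(13.11) = 59.59
4) 1.35(31.30) + 1.75(13.11) + 0.75(18.49) = 42.26 + 22.94 + 13.87 = 79.07
5) 1.35(31.30) = 42.26
6) 0.9(31.30) - 0.8(18.49) = 28.17 - 14.79 = 13.38
Combination 4 governs: w_u = 79.07 kN/m.

79.07 kN/m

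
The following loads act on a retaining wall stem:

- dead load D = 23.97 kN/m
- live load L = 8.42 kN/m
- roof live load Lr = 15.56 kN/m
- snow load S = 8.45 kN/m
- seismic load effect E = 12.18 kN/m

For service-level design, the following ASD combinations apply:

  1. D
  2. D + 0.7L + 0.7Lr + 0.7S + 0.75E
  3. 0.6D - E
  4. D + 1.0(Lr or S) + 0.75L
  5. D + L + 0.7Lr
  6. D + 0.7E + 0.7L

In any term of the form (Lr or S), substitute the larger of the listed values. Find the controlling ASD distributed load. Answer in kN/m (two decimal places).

(Lr or S) → Lr = 15.56 kN/m.
1. 1.0(23.97) = 23.97
2. 1.0(23.97) + 0.7(8.42) + 0.7(15.56) + 0.7(8.45) + 0.75(12.18) = 23.97 + 5.89 + 10.89 + 5.92 + 9.14 = 55.81
3. 0.6(23.97) - 1.0(12.18) = 14.38 - 12.18 = 2.20
4. 1.0(23.97) + 1.0(15.56) + 0.75(8.42) = 23.97 + 15.56 + 6.32 = 45.85
5. 1.0(23.97) + 1.0(8.42) + 0.7(15.56) = 23.97 + 8.42 + 10.89 = 43.28
6. 1.0(23.97) + 0.7(12.18) + 0.7(8.42) = 23.97 + 8.53 + 5.89 = 38.39
Maximum is from combination 2.

55.81 kN/m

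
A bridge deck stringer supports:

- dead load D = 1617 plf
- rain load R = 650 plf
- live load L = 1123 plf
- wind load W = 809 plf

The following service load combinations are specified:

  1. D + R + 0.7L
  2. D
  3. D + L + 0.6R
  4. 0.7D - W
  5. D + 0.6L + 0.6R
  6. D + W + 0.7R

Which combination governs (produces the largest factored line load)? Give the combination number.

1. 1.0(1617) + 1.0(650) + 0.7(1123) = 3053.10
2. 1.0(1617) = 1617.00
3. 1.0(1617) + 1.0(1123) + 0.6(650) = 3130.00
4. 0.7(1617) - 1.0(809) = 322.90
5. 1.0(1617) + 0.6(1123) + 0.6(650) = 2680.80
6. 1.0(1617) + 1.0(809) + 0.7(650) = 2881.00
The largest value is 3130.00 plf from combination 3.

Combination 3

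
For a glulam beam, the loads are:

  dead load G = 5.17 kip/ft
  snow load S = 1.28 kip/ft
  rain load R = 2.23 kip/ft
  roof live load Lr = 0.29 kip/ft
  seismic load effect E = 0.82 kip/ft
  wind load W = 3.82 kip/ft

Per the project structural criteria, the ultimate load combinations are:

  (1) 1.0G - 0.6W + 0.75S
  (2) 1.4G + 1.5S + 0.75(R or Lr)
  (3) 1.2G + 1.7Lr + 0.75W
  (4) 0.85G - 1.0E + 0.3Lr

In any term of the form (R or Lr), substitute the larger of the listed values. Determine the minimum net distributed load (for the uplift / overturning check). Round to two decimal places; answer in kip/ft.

(R or Lr) → R = 2.23 kip/ft.
(1) 1.0(5.17) - 0.6(3.82) + 0.75(1.28) = 5.17 - 2.29 + 0.96 = 3.84
(2) 1.4(5.17) + 1.5(1.28) + 0.75(2.23) = 7.24 + 1.92 + 1.67 = 10.83
(3) 1.2(5.17) + 1.7(0.29) + 0.75(3.82) = 6.20 + 0.49 + 2.87 = 9.56
(4) 0.85(5.17) - 1.0(0.82) + 0.3(0.29) = 4.39 - 0.82 + 0.09 = 3.66
Combination 4 gives the minimum: 3.66 kip/ft.

3.66 kip/ft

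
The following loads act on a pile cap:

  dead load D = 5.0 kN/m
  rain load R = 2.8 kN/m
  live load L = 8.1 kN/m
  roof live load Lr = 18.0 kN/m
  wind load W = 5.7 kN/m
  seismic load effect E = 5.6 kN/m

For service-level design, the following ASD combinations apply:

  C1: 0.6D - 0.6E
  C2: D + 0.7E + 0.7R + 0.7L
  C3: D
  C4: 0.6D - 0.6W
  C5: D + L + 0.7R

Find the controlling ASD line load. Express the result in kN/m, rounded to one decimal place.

C1: 0.6(5.0) - 0.6(5.6) = 3.0 - 3.4 = -0.4
C2: 1.0(5.0) + 0.7(5.6) + 0.7(2.8) + 0.7(8.1) = 5.0 + 3.9 + 2.0 + 5.7 = 16.6
C3: 1.0(5.0) = 5.0
C4: 0.6(5.0) - 0.6(5.7) = 3.0 - 3.4 = -0.4
C5: 1.0(5.0) + 1.0(8.1) + 0.7(2.8) = 5.0 + 8.1 + 2.0 = 15.1
Combination 2 governs: w = 16.6 kN/m.

16.6 kN/m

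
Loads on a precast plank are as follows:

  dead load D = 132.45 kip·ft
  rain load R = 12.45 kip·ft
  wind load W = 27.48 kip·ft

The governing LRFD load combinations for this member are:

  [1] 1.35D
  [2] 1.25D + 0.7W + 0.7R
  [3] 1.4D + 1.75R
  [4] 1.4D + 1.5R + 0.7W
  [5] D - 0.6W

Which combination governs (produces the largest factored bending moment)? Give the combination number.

[1] 1.35(132.45) = 178.81
[2] 1.25(132.45) + 0.7(27.48) + 0.7(12.45) = 193.51
[3] 1.4(132.45) + 1.75(12.45) = 207.22
[4] 1.4(132.45) + 1.5(12.45) + 0.7(27.48) = 223.34
[5] 1.0(132.45) - 0.6(27.48) = 115.96
The largest value is 223.34 kip·ft from combination 4.

Combination 4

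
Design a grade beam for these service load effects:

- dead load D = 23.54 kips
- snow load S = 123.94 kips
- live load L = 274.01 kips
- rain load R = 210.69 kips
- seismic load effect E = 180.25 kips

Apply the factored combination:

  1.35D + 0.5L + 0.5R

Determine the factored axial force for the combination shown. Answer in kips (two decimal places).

1.35(23.54) + 0.5(274.01) + 0.5(210.69) = 274.13
P_u = 274.13 kips.

274.13 kips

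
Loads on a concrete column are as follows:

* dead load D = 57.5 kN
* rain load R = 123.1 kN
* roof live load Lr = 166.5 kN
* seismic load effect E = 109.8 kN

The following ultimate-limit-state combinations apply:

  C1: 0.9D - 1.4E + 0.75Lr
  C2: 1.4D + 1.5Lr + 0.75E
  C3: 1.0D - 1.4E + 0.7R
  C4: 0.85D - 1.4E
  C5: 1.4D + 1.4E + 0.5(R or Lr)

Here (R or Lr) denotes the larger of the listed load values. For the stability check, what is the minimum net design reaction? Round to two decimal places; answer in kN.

(R or Lr) → Lr = 166.5 kN.
C1: 0.9(57.5) - 1.4(109.8) + 0.75(166.5) = 51.75 - 153.72 + 124.88 = 22.91
C2: 1.4(57.5) + 1.5(166.5) + 0.75(109.8) = 80.50 + 249.75 + 82.35 = 412.60
C3: 1.0(57.5) - 1.4(109.8) + 0.7(123.1) = 57.50 - 153.72 + 86.17 = -10.05
C4: 0.85(57.5) - 1.4(109.8) = -104.85
C5: 1.4(57.5) + 1.4(109.8) + 0.5(166.5) = 80.50 + 153.72 + 83.25 = 317.47
Combination 4 gives the minimum: -104.85 kN.

-104.85 kN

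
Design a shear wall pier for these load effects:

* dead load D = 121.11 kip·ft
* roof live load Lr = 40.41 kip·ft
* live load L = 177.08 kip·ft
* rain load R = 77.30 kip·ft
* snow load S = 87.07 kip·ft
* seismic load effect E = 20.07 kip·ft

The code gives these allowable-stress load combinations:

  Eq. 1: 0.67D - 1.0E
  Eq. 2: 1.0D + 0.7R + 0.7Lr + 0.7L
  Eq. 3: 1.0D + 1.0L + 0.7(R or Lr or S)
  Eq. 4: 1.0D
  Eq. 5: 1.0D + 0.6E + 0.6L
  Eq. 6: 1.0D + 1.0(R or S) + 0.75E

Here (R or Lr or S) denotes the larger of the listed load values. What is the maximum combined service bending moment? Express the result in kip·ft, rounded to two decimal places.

359.14 kip·ft

(R or Lr or S) → S = 87.07 kip·ft; (R or S) → S = 87.07 kip·ft.
Eq. 1: 0.67(121.11) - 1.0(20.07) = 81.14 - 20.07 = 61.07
Eq. 2: 1.0(121.11) + 0.7(77.30) + 0.7(40.41) + 0.7(177.08) = 327.46
Eq. 3: 1.0(121.11) + 1.0(177.08) + 0.7(87.07) = 121.11 + 177.08 + 60.95 = 359.14
Eq. 4: 1.0(121.11) = 121.11
Eq. 5: 1.0(121.11) + 0.6(20.07) + 0.6(177.08) = 121.11 + 12.04 + 106.25 = 239.40
Eq. 6: 1.0(121.11) + 1.0(87.07) + 0.75(20.07) = 121.11 + 87.07 + 15.05 = 223.23
Combination 3 governs: M = 359.14 kip·ft.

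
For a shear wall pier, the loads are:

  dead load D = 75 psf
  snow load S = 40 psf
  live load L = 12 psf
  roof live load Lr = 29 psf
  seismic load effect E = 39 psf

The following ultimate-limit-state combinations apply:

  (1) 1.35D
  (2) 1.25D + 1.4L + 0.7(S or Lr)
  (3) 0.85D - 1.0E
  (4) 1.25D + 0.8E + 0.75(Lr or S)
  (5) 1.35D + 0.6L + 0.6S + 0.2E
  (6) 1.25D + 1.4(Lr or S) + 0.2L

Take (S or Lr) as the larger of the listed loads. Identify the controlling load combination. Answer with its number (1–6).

(S or Lr) → S = 40 psf; (Lr or S) → S = 40 psf.
(1) 1.35(75) = 101.3
(2) 1.25(75) + 1.4(12) + 0.7(40) = 93.8 + 16.8 + 28.0 = 138.6
(3) 0.85(75) - 1.0(39) = 63.8 - 39.0 = 24.8
(4) 1.25(75) + 0.8(39) + 0.75(40) = 93.8 + 31.2 + 30.0 = 155.0
(5) 1.35(75) + 0.6(12) + 0.6(40) + 0.2(39) = 101.3 + 7.2 + 24.0 + 7.8 = 140.3
(6) 1.25(75) + 1.4(40) + 0.2(12) = 93.8 + 56.0 + 2.4 = 152.2
The largest value is 155.0 psf from combination 4.

Combination 4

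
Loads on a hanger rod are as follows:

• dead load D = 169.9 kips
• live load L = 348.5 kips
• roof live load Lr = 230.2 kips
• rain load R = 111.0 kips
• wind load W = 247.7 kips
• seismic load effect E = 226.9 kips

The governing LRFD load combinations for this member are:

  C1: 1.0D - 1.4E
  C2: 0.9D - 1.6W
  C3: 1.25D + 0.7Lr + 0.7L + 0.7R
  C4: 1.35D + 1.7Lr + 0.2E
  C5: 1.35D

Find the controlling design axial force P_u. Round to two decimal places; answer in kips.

695.17 kips

C1: 1.0(169.9) - 1.4(226.9) = -147.76
C2: 0.9(169.9) - 1.6(247.7) = -243.41
C3: 1.25(169.9) + 0.7(230.2) + 0.7(348.5) + 0.7(111.0) = 695.17
C4: 1.35(169.9) + 1.7(230.2) + 0.2(226.9) = 666.09
C5: 1.35(169.9) = 229.37
Maximum is from combination 3.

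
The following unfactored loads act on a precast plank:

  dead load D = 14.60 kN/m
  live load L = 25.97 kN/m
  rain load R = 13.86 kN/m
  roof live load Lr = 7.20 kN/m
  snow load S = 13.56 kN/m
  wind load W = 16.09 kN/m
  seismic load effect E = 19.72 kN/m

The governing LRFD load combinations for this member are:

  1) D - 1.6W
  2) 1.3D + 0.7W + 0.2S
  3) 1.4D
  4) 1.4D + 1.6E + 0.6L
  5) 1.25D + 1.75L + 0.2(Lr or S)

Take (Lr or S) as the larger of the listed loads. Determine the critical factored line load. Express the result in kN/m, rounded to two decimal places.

67.57 kN/m

(Lr or S) → S = 13.56 kN/m.
1) 1.0(14.60) - 1.6(16.09) = 14.60 - 25.74 = -11.14
2) 1.3(14.60) + 0.7(16.09) + 0.2(13.56) = 32.96
3) 1.4(14.60) = 20.44
4) 1.4(14.60) + 1.6(19.72) + 0.6(25.97) = 20.44 + 31.55 + 15.58 = 67.57
5) 1.25(14.60) + 1.75(25.97) + 0.2(13.56) = 18.25 + 45.45 + 2.71 = 66.41
Combination 4 governs: w_u = 67.57 kN/m.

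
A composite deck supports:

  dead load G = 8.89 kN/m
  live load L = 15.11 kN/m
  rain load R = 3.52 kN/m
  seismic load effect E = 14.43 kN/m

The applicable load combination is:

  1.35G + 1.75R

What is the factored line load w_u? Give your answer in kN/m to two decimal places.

1.35(8.89) + 1.75(3.52) = 12.00 + 6.16 = 18.16
w_u = 18.16 kN/m.

18.16 kN/m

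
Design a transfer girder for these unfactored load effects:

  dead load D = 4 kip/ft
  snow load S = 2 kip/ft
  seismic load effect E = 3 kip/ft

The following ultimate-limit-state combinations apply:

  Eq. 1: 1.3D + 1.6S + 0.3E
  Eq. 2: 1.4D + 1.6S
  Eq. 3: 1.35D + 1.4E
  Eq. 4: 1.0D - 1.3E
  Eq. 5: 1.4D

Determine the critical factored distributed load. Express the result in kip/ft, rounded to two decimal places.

Eq. 1: 1.3(4) + 1.6(2) + 0.3(3) = 5.20 + 3.20 + 0.90 = 9.30
Eq. 2: 1.4(4) + 1.6(2) = 5.60 + 3.20 = 8.80
Eq. 3: 1.35(4) + 1.4(3) = 5.40 + 4.20 = 9.60
Eq. 4: 1.0(4) - 1.3(3) = 4.00 - 3.90 = 0.10
Eq. 5: 1.4(4) = 5.60
Maximum is from combination 3.

9.60 kip/ft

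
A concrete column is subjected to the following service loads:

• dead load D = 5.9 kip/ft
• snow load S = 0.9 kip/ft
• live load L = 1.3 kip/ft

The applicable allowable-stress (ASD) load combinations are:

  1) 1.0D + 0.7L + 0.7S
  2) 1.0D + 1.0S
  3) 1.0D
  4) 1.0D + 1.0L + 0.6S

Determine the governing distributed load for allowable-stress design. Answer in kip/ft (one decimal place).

7.7 kip/ft

1) 1.0(5.9) + 0.7(1.3) + 0.7(0.9) = 5.9 + 0.9 + 0.6 = 7.4
2) 1.0(5.9) + 1.0(0.9) = 5.9 + 0.9 = 6.8
3) 1.0(5.9) = 5.9
4) 1.0(5.9) + 1.0(1.3) + 0.6(0.9) = 5.9 + 1.3 + 0.5 = 7.7
The controlling combination is 4, giving 7.7 kip/ft.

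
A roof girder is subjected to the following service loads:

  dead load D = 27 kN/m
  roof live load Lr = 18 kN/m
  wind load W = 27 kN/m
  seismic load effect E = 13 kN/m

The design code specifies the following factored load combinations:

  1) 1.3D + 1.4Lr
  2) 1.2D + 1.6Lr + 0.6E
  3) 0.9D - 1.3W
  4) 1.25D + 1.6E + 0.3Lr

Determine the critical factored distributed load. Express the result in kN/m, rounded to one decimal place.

1) 1.3(27) + 1.4(18) = 60.3
2) 1.2(27) + 1.6(18) + 0.6(13) = 69.0
3) 0.9(27) - 1.3(27) = -10.8
4) 1.25(27) + 1.6(13) + 0.3(18) = 60.0
Combination 2 governs: w_u = 69.0 kN/m.

69.0 kN/m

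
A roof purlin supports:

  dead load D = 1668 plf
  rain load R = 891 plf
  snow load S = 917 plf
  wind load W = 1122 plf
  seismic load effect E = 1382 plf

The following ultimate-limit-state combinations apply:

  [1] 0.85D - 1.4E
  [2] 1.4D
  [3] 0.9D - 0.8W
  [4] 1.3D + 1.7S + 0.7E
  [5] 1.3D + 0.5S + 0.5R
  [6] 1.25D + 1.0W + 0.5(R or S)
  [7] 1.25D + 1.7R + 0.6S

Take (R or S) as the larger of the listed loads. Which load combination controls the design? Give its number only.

(R or S) → S = 917 plf.
[1] 0.85(1668) - 1.4(1382) = -517.00
[2] 1.4(1668) = 2335.20
[3] 0.9(1668) - 0.8(1122) = 603.60
[4] 1.3(1668) + 1.7(917) + 0.7(1382) = 4694.70
[5] 1.3(1668) + 0.5(917) + 0.5(891) = 3072.40
[6] 1.25(1668) + 1.0(1122) + 0.5(917) = 3665.50
[7] 1.25(1668) + 1.7(891) + 0.6(917) = 4149.90
The largest value is 4694.70 plf from combination 4.

Combination 4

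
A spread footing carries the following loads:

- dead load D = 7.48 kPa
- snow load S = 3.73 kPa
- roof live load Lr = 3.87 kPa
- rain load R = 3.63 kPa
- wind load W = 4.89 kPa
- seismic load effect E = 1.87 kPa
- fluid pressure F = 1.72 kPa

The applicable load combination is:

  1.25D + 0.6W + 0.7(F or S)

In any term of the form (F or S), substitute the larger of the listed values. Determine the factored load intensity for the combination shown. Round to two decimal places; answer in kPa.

(F or S) → S = 3.73 kPa.
1.25(7.48) + 0.6(4.89) + 0.7(3.73) = 14.90
q_u = 14.90 kPa.

14.90 kPa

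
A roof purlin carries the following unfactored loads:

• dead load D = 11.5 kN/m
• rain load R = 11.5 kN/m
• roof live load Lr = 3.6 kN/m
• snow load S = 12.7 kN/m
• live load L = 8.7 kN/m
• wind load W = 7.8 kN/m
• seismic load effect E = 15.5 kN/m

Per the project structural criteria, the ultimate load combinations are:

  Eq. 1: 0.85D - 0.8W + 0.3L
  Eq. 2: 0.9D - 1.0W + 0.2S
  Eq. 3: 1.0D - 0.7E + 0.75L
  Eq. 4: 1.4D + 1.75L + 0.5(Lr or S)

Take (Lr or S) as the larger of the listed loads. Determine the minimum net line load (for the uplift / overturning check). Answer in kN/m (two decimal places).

5.09 kN/m

(Lr or S) → S = 12.7 kN/m.
Eq. 1: 0.85(11.5) - 0.8(7.8) + 0.3(8.7) = 9.78 - 6.24 + 2.61 = 6.15
Eq. 2: 0.9(11.5) - 1.0(7.8) + 0.2(12.7) = 10.35 - 7.80 + 2.54 = 5.09
Eq. 3: 1.0(11.5) - 0.7(15.5) + 0.75(8.7) = 11.50 - 10.85 + 6.53 = 7.18
Eq. 4: 1.4(11.5) + 1.75(8.7) + 0.5(12.7) = 16.10 + 15.23 + 6.35 = 37.68
Combination 2 gives the minimum: 5.09 kN/m.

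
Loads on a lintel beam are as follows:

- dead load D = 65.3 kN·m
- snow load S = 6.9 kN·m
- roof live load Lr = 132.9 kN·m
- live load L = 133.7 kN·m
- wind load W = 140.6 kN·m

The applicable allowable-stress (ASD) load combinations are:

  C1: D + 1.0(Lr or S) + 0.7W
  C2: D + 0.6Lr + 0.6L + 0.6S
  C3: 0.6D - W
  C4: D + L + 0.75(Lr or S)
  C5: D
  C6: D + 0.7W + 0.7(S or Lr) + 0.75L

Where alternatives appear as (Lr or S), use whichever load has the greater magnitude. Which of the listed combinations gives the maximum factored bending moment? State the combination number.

(Lr or S) → Lr = 132.9 kN·m; (S or Lr) → Lr = 132.9 kN·m.
C1: 1.0(65.3) + 1.0(132.9) + 0.7(140.6) = 65.30 + 132.90 + 98.42 = 296.62
C2: 1.0(65.3) + 0.6(132.9) + 0.6(133.7) + 0.6(6.9) = 65.30 + 79.74 + 80.22 + 4.14 = 229.40
C3: 0.6(65.3) - 1.0(140.6) = 39.18 - 140.60 = -101.42
C4: 1.0(65.3) + 1.0(133.7) + 0.75(132.9) = 65.30 + 133.70 + 99.68 = 298.68
C5: 1.0(65.3) = 65.30
C6: 1.0(65.3) + 0.7(140.6) + 0.7(132.9) + 0.75(133.7) = 65.30 + 98.42 + 93.03 + 100.28 = 357.03
The largest value is 357.03 kN·m from combination 6.

Combination 6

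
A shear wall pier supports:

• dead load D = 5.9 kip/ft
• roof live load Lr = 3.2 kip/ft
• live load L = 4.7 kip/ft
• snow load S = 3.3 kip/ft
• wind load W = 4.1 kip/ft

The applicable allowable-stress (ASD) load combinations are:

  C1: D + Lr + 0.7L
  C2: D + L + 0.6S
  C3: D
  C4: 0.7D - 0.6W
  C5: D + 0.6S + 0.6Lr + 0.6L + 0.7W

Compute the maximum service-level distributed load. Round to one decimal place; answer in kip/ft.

C1: 1.0(5.9) + 1.0(3.2) + 0.7(4.7) = 12.4
C2: 1.0(5.9) + 1.0(4.7) + 0.6(3.3) = 12.6
C3: 1.0(5.9) = 5.9
C4: 0.7(5.9) - 0.6(4.1) = 1.7
C5: 1.0(5.9) + 0.6(3.3) + 0.6(3.2) + 0.6(4.7) + 0.7(4.1) = 15.5
Combination 5 governs: w = 15.5 kip/ft.

15.5 kip/ft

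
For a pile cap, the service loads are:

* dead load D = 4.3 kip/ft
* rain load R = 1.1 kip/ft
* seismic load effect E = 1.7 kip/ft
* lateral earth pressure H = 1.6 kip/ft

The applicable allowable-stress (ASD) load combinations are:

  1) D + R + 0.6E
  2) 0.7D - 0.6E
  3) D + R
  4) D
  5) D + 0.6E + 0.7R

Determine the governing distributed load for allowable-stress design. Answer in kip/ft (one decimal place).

6.4 kip/ft

1) 1.0(4.3) + 1.0(1.1) + 0.6(1.7) = 4.3 + 1.1 + 1.0 = 6.4
2) 0.7(4.3) - 0.6(1.7) = 3.0 - 1.0 = 2.0
3) 1.0(4.3) + 1.0(1.1) = 4.3 + 1.1 = 5.4
4) 1.0(4.3) = 4.3
5) 1.0(4.3) + 0.6(1.7) + 0.7(1.1) = 4.3 + 1.0 + 0.8 = 6.1
Combination 1 governs: w = 6.4 kip/ft.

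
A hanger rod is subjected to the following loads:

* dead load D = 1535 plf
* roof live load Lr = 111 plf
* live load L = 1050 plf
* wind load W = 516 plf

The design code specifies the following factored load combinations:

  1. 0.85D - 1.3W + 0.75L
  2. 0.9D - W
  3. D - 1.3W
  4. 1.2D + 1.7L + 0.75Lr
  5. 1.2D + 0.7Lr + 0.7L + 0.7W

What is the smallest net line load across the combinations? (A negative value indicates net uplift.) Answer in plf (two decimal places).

864.20 plf

1. 0.85(1535) - 1.3(516) + 0.75(1050) = 1304.75 - 670.80 + 787.50 = 1421.45
2. 0.9(1535) - 1.0(516) = 1381.50 - 516.00 = 865.50
3. 1.0(1535) - 1.3(516) = 1535.00 - 670.80 = 864.20
4. 1.2(1535) + 1.7(1050) + 0.75(111) = 1842.00 + 1785.00 + 83.25 = 3710.25
5. 1.2(1535) + 0.7(111) + 0.7(1050) + 0.7(516) = 1842.00 + 77.70 + 735.00 + 361.20 = 3015.90
Combination 3 gives the minimum: 864.20 plf.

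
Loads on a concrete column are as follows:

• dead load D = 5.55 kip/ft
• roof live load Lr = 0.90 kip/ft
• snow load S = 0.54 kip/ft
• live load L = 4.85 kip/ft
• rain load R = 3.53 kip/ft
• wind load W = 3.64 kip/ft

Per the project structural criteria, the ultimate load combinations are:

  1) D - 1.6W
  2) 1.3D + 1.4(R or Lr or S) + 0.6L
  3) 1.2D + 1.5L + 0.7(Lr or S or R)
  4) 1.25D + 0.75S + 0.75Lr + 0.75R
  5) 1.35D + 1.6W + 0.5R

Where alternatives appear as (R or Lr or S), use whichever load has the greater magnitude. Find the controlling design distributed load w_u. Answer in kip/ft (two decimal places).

16.41 kip/ft

(R or Lr or S) → R = 3.53 kip/ft; (Lr or S or R) → R = 3.53 kip/ft.
1) 1.0(5.55) - 1.6(3.64) = 5.55 - 5.82 = -0.27
2) 1.3(5.55) + 1.4(3.53) + 0.6(4.85) = 7.22 + 4.94 + 2.91 = 15.07
3) 1.2(5.55) + 1.5(4.85) + 0.7(3.53) = 6.66 + 7.28 + 2.47 = 16.41
4) 1.25(5.55) + 0.75(0.54) + 0.75(0.90) + 0.75(3.53) = 10.67
5) 1.35(5.55) + 1.6(3.64) + 0.5(3.53) = 7.49 + 5.82 + 1.77 = 15.08
Combination 3 governs: w_u = 16.41 kip/ft.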